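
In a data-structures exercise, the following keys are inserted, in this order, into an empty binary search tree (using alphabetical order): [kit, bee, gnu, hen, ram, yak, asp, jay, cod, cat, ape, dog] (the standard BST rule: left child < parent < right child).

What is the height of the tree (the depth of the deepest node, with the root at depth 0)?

kit: root
bee: left child of kit (depth 1)
gnu: right child of bee (depth 2)
hen: right child of gnu (depth 3)
ram: right child of kit (depth 1)
yak: right child of ram (depth 2)
asp: left child of bee (depth 2)
jay: right child of hen (depth 4)
cod: left child of gnu (depth 3)
cat: left child of cod (depth 4)
ape: left child of asp (depth 3)
dog: right child of cod (depth 4)

The deepest node is jay at depth 4.

4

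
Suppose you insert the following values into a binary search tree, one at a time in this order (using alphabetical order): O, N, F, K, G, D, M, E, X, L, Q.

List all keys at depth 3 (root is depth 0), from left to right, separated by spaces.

D K

Insert O: tree is empty, so O becomes the root.
Insert N: N < O → go left. Place as left child of O.
Insert F: F < O → go left; F < N → go left. Place as left child of N.
Insert K: K < O → go left; K < N → go left; K > F → go right. Place as right child of F.
Insert G: G < O → go left; G < N → go left; G > F → go right; G < K → go left. Place as left child of K.
Insert D: D < O → go left; D < N → go left; D < F → go left. Place as left child of F.
Insert M: M < O → go left; M < N → go left; M > F → go right; M > K → go right. Place as right child of K.
Insert E: E < O → go left; E < N → go left; E < F → go left; E > D → go right. Place as right child of D.
Insert X: X > O → go right. Place as right child of O.
Insert L: L < O → go left; L < N → go left; L > F → go right; L > K → go right; L < M → go left. Place as left child of M.
Insert Q: Q > O → go right; Q < X → go left. Place as left child of X.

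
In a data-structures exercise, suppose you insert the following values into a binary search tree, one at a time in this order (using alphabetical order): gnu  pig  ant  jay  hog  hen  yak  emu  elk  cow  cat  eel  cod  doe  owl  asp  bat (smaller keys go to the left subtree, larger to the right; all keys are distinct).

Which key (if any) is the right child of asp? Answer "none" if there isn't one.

Insert gnu: tree is empty, so gnu becomes the root.
Insert pig: pig > gnu → go right. Place as right child of gnu.
Insert ant: ant < gnu → go left. Place as left child of gnu.
Insert jay: jay > gnu → go right; jay < pig → go left. Place as left child of pig.
Insert hog: hog > gnu → go right; hog < pig → go left; hog < jay → go left. Place as left child of jay.
Insert hen: hen > gnu → go right; hen < pig → go left; hen < jay → go left; hen < hog → go left. Place as left child of hog.
Insert yak: yak > gnu → go right; yak > pig → go right. Place as right child of pig.
Insert emu: emu < gnu → go left; emu > ant → go right. Place as right child of ant.
Insert elk: elk < gnu → go left; elk > ant → go right; elk < emu → go left. Place as left child of emu.
Insert cow: cow < gnu → go left; cow > ant → go right; cow < emu → go left; cow < elk → go left. Place as left child of elk.
Insert cat: cat < gnu → go left; cat > ant → go right; cat < emu → go left; cat < elk → go left; cat < cow → go left. Place as left child of cow.
Insert eel: eel < gnu → go left; eel > ant → go right; eel < emu → go left; eel < elk → go left; eel > cow → go right. Place as right child of cow.
Insert cod: cod < gnu → go left; cod > ant → go right; cod < emu → go left; cod < elk → go left; cod < cow → go left; cod > cat → go right. Place as right child of cat.
Insert doe: doe < gnu → go left; doe > ant → go right; doe < emu → go left; doe < elk → go left; doe > cow → go right; doe < eel → go left. Place as left child of eel.
Insert owl: owl > gnu → go right; owl < pig → go left; owl > jay → go right. Place as right child of jay.
Insert asp: asp < gnu → go left; asp > ant → go right; asp < emu → go left; asp < elk → go left; asp < cow → go left; asp < cat → go left. Place as left child of cat.
Insert bat: bat < gnu → go left; bat > ant → go right; bat < emu → go left; bat < elk → go left; bat < cow → go left; bat < cat → go left; bat > asp → go right. Place as right child of asp.

bat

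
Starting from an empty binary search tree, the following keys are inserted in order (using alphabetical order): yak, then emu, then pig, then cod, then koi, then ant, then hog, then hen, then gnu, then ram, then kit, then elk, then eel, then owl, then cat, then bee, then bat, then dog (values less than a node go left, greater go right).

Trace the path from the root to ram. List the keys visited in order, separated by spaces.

yak emu pig ram

yak: root
emu: left child of yak (depth 1)
pig: right child of emu (depth 2)
cod: left child of emu (depth 2)
koi: left child of pig (depth 3)
ant: left child of cod (depth 3)
hog: left child of koi (depth 4)
hen: left child of hog (depth 5)
gnu: left child of hen (depth 6)
ram: right child of pig (depth 3)
kit: right child of hog (depth 5)
elk: right child of cod (depth 3)
eel: left child of elk (depth 4)
owl: right child of koi (depth 4)
cat: right child of ant (depth 4)
bee: left child of cat (depth 5)
bat: left child of bee (depth 6)
dog: left child of eel (depth 5)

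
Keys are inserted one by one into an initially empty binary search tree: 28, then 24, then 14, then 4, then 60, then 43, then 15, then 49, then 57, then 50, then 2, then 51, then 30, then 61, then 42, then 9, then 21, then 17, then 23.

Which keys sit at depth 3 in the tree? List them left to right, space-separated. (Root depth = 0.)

Insert 28: tree is empty, so 28 becomes the root.
Insert 24: 24 < 28 → go left. Place as left child of 28.
Insert 14: 14 < 28 → go left; 14 < 24 → go left. Place as left child of 24.
Insert 4: 4 < 28 → go left; 4 < 24 → go left; 4 < 14 → go left. Place as left child of 14.
Insert 60: 60 > 28 → go right. Place as right child of 28.
Insert 43: 43 > 28 → go right; 43 < 60 → go left. Place as left child of 60.
Insert 15: 15 < 28 → go left; 15 < 24 → go left; 15 > 14 → go right. Place as right child of 14.
Insert 49: 49 > 28 → go right; 49 < 60 → go left; 49 > 43 → go right. Place as right child of 43.
Insert 57: 57 > 28 → go right; 57 < 60 → go left; 57 > 43 → go right; 57 > 49 → go right. Place as right child of 49.
Insert 50: 50 > 28 → go right; 50 < 60 → go left; 50 > 43 → go right; 50 > 49 → go right; 50 < 57 → go left. Place as left child of 57.
Insert 2: 2 < 28 → go left; 2 < 24 → go left; 2 < 14 → go left; 2 < 4 → go left. Place as left child of 4.
Insert 51: 51 > 28 → go right; 51 < 60 → go left; 51 > 43 → go right; 51 > 49 → go right; 51 < 57 → go left; 51 > 50 → go right. Place as right child of 50.
Insert 30: 30 > 28 → go right; 30 < 60 → go left; 30 < 43 → go left. Place as left child of 43.
Insert 61: 61 > 28 → go right; 61 > 60 → go right. Place as right child of 60.
Insert 42: 42 > 28 → go right; 42 < 60 → go left; 42 < 43 → go left; 42 > 30 → go right. Place as right child of 30.
Insert 9: 9 < 28 → go left; 9 < 24 → go left; 9 < 14 → go left; 9 > 4 → go right. Place as right child of 4.
Insert 21: 21 < 28 → go left; 21 < 24 → go left; 21 > 14 → go right; 21 > 15 → go right. Place as right child of 15.
Insert 17: 17 < 28 → go left; 17 < 24 → go left; 17 > 14 → go right; 17 > 15 → go right; 17 < 21 → go left. Place as left child of 21.
Insert 23: 23 < 28 → go left; 23 < 24 → go left; 23 > 14 → go right; 23 > 15 → go right; 23 > 21 → go right. Place as right child of 21.

4 15 30 49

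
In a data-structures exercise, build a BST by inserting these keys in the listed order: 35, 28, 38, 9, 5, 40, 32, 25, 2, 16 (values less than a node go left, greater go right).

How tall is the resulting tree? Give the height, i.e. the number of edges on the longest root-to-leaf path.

4

Insert 35: tree is empty, so 35 becomes the root.
Insert 28: 28 < 35 → go left. Place as left child of 35.
Insert 38: 38 > 35 → go right. Place as right child of 35.
Insert 9: 9 < 35 → go left; 9 < 28 → go left. Place as left child of 28.
Insert 5: 5 < 35 → go left; 5 < 28 → go left; 5 < 9 → go left. Place as left child of 9.
Insert 40: 40 > 35 → go right; 40 > 38 → go right. Place as right child of 38.
Insert 32: 32 < 35 → go left; 32 > 28 → go right. Place as right child of 28.
Insert 25: 25 < 35 → go left; 25 < 28 → go left; 25 > 9 → go right. Place as right child of 9.
Insert 2: 2 < 35 → go left; 2 < 28 → go left; 2 < 9 → go left; 2 < 5 → go left. Place as left child of 5.
Insert 16: 16 < 35 → go left; 16 < 28 → go left; 16 > 9 → go right; 16 < 25 → go left. Place as left child of 25.

The deepest node is 2 at depth 4.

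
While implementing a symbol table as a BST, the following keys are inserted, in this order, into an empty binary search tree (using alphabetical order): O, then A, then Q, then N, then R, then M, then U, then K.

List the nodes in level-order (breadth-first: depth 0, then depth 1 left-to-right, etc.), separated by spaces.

Resulting structure (node: left, right):
  O: L=A, R=Q
  A: L=–, R=N
  Q: L=–, R=R
  N: L=M, R=–
  R: L=–, R=U
  M: L=K, R=–
  U: L=–, R=–
  K: L=–, R=–

O A Q N R M U K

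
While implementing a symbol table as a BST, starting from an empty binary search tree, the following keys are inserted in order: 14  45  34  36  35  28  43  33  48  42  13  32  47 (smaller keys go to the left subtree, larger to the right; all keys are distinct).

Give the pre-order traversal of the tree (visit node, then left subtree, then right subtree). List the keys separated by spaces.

14 13 45 34 28 33 32 36 35 43 42 48 47

Insert 14: tree is empty, so 14 becomes the root.
Insert 45: 45 > 14 → go right. Place as right child of 14.
Insert 34: 34 > 14 → go right; 34 < 45 → go left. Place as left child of 45.
Insert 36: 36 > 14 → go right; 36 < 45 → go left; 36 > 34 → go right. Place as right child of 34.
Insert 35: 35 > 14 → go right; 35 < 45 → go left; 35 > 34 → go right; 35 < 36 → go left. Place as left child of 36.
Insert 28: 28 > 14 → go right; 28 < 45 → go left; 28 < 34 → go left. Place as left child of 34.
Insert 43: 43 > 14 → go right; 43 < 45 → go left; 43 > 34 → go right; 43 > 36 → go right. Place as right child of 36.
Insert 33: 33 > 14 → go right; 33 < 45 → go left; 33 < 34 → go left; 33 > 28 → go right. Place as right child of 28.
Insert 48: 48 > 14 → go right; 48 > 45 → go right. Place as right child of 45.
Insert 42: 42 > 14 → go right; 42 < 45 → go left; 42 > 34 → go right; 42 > 36 → go right; 42 < 43 → go left. Place as left child of 43.
Insert 13: 13 < 14 → go left. Place as left child of 14.
Insert 32: 32 > 14 → go right; 32 < 45 → go left; 32 < 34 → go left; 32 > 28 → go right; 32 < 33 → go left. Place as left child of 33.
Insert 47: 47 > 14 → go right; 47 > 45 → go right; 47 < 48 → go left. Place as left child of 48.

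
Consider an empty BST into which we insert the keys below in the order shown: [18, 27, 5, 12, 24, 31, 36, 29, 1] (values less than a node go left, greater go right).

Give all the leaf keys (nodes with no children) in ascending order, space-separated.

1 12 24 29 36

Insert 18: tree is empty, so 18 becomes the root.
Insert 27: 27 > 18 → go right. Place as right child of 18.
Insert 5: 5 < 18 → go left. Place as left child of 18.
Insert 12: 12 < 18 → go left; 12 > 5 → go right. Place as right child of 5.
Insert 24: 24 > 18 → go right; 24 < 27 → go left. Place as left child of 27.
Insert 31: 31 > 18 → go right; 31 > 27 → go right. Place as right child of 27.
Insert 36: 36 > 18 → go right; 36 > 27 → go right; 36 > 31 → go right. Place as right child of 31.
Insert 29: 29 > 18 → go right; 29 > 27 → go right; 29 < 31 → go left. Place as left child of 31.
Insert 1: 1 < 18 → go left; 1 < 5 → go left. Place as left child of 5.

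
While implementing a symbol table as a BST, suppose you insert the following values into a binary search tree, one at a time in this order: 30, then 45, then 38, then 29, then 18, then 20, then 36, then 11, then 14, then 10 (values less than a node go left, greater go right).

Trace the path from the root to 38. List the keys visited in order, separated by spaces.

30 45 38

Insert 30: tree is empty, so 30 becomes the root.
Insert 45: 45 > 30 → go right. Place as right child of 30.
Insert 38: 38 > 30 → go right; 38 < 45 → go left. Place as left child of 45.
Insert 29: 29 < 30 → go left. Place as left child of 30.
Insert 18: 18 < 30 → go left; 18 < 29 → go left. Place as left child of 29.
Insert 20: 20 < 30 → go left; 20 < 29 → go left; 20 > 18 → go right. Place as right child of 18.
Insert 36: 36 > 30 → go right; 36 < 45 → go left; 36 < 38 → go left. Place as left child of 38.
Insert 11: 11 < 30 → go left; 11 < 29 → go left; 11 < 18 → go left. Place as left child of 18.
Insert 14: 14 < 30 → go left; 14 < 29 → go left; 14 < 18 → go left; 14 > 11 → go right. Place as right child of 11.
Insert 10: 10 < 30 → go left; 10 < 29 → go left; 10 < 18 → go left; 10 < 11 → go left. Place as left child of 11.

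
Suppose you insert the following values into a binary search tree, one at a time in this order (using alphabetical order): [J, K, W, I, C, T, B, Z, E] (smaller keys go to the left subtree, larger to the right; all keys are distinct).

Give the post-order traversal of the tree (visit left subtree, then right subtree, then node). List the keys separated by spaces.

B E C I T Z W K J

J: root
K: right child of J (depth 1)
W: right child of K (depth 2)
I: left child of J (depth 1)
C: left child of I (depth 2)
T: left child of W (depth 3)
B: left child of C (depth 3)
Z: right child of W (depth 3)
E: right child of C (depth 3)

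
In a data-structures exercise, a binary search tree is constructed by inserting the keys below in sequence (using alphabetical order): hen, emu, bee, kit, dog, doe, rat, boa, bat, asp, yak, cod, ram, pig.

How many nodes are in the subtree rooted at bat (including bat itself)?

2

Resulting structure (node: left, right):
  hen: L=emu, R=kit
  emu: L=bee, R=–
  bee: L=bat, R=dog
  kit: L=–, R=rat
  dog: L=doe, R=–
  doe: L=boa, R=–
  rat: L=ram, R=yak
  boa: L=–, R=cod
  bat: L=asp, R=–
  asp: L=–, R=–
  yak: L=–, R=–
  cod: L=–, R=–
  ram: L=pig, R=–
  pig: L=–, R=–

Subtree rooted at bat contains: bat, asp — 2 nodes.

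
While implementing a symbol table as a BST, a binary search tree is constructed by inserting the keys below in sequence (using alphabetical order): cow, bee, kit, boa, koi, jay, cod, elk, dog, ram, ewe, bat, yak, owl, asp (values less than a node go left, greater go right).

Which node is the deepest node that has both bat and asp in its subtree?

bat

Insert cow: tree is empty, so cow becomes the root.
Insert bee: bee < cow → go left. Place as left child of cow.
Insert kit: kit > cow → go right. Place as right child of cow.
Insert boa: boa < cow → go left; boa > bee → go right. Place as right child of bee.
Insert koi: koi > cow → go right; koi > kit → go right. Place as right child of kit.
Insert jay: jay > cow → go right; jay < kit → go left. Place as left child of kit.
Insert cod: cod < cow → go left; cod > bee → go right; cod > boa → go right. Place as right child of boa.
Insert elk: elk > cow → go right; elk < kit → go left; elk < jay → go left. Place as left child of jay.
Insert dog: dog > cow → go right; dog < kit → go left; dog < jay → go left; dog < elk → go left. Place as left child of elk.
Insert ram: ram > cow → go right; ram > kit → go right; ram > koi → go right. Place as right child of koi.
Insert ewe: ewe > cow → go right; ewe < kit → go left; ewe < jay → go left; ewe > elk → go right. Place as right child of elk.
Insert bat: bat < cow → go left; bat < bee → go left. Place as left child of bee.
Insert yak: yak > cow → go right; yak > kit → go right; yak > koi → go right; yak > ram → go right. Place as right child of ram.
Insert owl: owl > cow → go right; owl > kit → go right; owl > koi → go right; owl < ram → go left. Place as left child of ram.
Insert asp: asp < cow → go left; asp < bee → go left; asp < bat → go left. Place as left child of bat.

Path to bat: cow → bee → bat
Path to asp: cow → bee → bat → asp
bat lies on both paths and is an ancestor of the other node.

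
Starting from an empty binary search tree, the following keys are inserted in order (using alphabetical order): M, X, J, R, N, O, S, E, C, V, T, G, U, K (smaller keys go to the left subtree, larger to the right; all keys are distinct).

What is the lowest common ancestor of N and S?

R

Insert M: tree is empty, so M becomes the root.
Insert X: X > M → go right. Place as right child of M.
Insert J: J < M → go left. Place as left child of M.
Insert R: R > M → go right; R < X → go left. Place as left child of X.
Insert N: N > M → go right; N < X → go left; N < R → go left. Place as left child of R.
Insert O: O > M → go right; O < X → go left; O < R → go left; O > N → go right. Place as right child of N.
Insert S: S > M → go right; S < X → go left; S > R → go right. Place as right child of R.
Insert E: E < M → go left; E < J → go left. Place as left child of J.
Insert C: C < M → go left; C < J → go left; C < E → go left. Place as left child of E.
Insert V: V > M → go right; V < X → go left; V > R → go right; V > S → go right. Place as right child of S.
Insert T: T > M → go right; T < X → go left; T > R → go right; T > S → go right; T < V → go left. Place as left child of V.
Insert G: G < M → go left; G < J → go left; G > E → go right. Place as right child of E.
Insert U: U > M → go right; U < X → go left; U > R → go right; U > S → go right; U < V → go left; U > T → go right. Place as right child of T.
Insert K: K < M → go left; K > J → go right. Place as right child of J.

Path to N: M → X → R → N
Path to S: M → X → R → S
The paths share a prefix ending at R, then split left and right.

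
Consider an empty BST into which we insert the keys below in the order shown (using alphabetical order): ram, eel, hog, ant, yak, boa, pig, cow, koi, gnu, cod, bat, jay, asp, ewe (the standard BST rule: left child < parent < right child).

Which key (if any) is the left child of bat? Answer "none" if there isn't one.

ram: root
eel: left child of ram (depth 1)
hog: right child of eel (depth 2)
ant: left child of eel (depth 2)
yak: right child of ram (depth 1)
boa: right child of ant (depth 3)
pig: right child of hog (depth 3)
cow: right child of boa (depth 4)
koi: left child of pig (depth 4)
gnu: left child of hog (depth 3)
cod: left child of cow (depth 5)
bat: left child of boa (depth 4)
jay: left child of koi (depth 5)
asp: left child of bat (depth 5)
ewe: left child of gnu (depth 4)

asp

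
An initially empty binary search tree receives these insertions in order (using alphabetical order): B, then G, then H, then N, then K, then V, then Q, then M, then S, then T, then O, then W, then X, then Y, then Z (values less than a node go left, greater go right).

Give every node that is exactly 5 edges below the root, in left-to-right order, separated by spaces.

M Q W

Resulting structure (node: left, right):
  B: L=–, R=G
  G: L=–, R=H
  H: L=–, R=N
  N: L=K, R=V
  K: L=–, R=M
  V: L=Q, R=W
  Q: L=O, R=S
  M: L=–, R=–
  S: L=–, R=T
  T: L=–, R=–
  O: L=–, R=–
  W: L=–, R=X
  X: L=–, R=Y
  Y: L=–, R=Z
  Z: L=–, R=–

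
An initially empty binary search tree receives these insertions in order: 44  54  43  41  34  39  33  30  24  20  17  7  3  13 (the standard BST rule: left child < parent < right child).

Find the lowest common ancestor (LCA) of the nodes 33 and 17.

44: root
54: right child of 44 (depth 1)
43: left child of 44 (depth 1)
41: left child of 43 (depth 2)
34: left child of 41 (depth 3)
39: right child of 34 (depth 4)
33: left child of 34 (depth 4)
30: left child of 33 (depth 5)
24: left child of 30 (depth 6)
20: left child of 24 (depth 7)
17: left child of 20 (depth 8)
7: left child of 17 (depth 9)
3: left child of 7 (depth 10)
13: right child of 7 (depth 10)

Path to 33: 44 → 43 → 41 → 34 → 33
Path to 17: 44 → 43 → 41 → 34 → 33 → 30 → 24 → 20 → 17
33 lies on both paths and is an ancestor of the other node.

33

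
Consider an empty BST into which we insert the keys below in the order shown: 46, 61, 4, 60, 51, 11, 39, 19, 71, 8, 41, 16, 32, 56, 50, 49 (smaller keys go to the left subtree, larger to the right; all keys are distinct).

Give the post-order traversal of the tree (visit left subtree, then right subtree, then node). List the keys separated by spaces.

8 16 32 19 41 39 11 4 49 50 56 51 60 71 61 46

Resulting structure (node: left, right):
  46: L=4, R=61
  61: L=60, R=71
  4: L=–, R=11
  60: L=51, R=–
  51: L=50, R=56
  11: L=8, R=39
  39: L=19, R=41
  19: L=16, R=32
  71: L=–, R=–
  8: L=–, R=–
  41: L=–, R=–
  16: L=–, R=–
  32: L=–, R=–
  56: L=–, R=–
  50: L=49, R=–
  49: L=–, R=–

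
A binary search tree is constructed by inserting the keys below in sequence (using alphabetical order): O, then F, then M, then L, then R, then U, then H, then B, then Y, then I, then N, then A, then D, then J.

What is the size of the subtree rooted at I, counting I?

O: root
F: left child of O (depth 1)
M: right child of F (depth 2)
L: left child of M (depth 3)
R: right child of O (depth 1)
U: right child of R (depth 2)
H: left child of L (depth 4)
B: left child of F (depth 2)
Y: right child of U (depth 3)
I: right child of H (depth 5)
N: right child of M (depth 3)
A: left child of B (depth 3)
D: right child of B (depth 3)
J: right child of I (depth 6)

Subtree rooted at I contains: I, J — 2 nodes.

2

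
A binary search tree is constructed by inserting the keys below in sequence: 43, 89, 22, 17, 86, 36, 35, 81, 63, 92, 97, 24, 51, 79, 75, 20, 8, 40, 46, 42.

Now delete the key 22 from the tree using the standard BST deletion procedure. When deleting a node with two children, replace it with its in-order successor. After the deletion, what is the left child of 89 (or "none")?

86

43: root
89: right child of 43 (depth 1)
22: left child of 43 (depth 1)
17: left child of 22 (depth 2)
86: left child of 89 (depth 2)
36: right child of 22 (depth 2)
35: left child of 36 (depth 3)
81: left child of 86 (depth 3)
63: left child of 81 (depth 4)
92: right child of 89 (depth 2)
97: right child of 92 (depth 3)
24: left child of 35 (depth 4)
51: left child of 63 (depth 5)
79: right child of 63 (depth 5)
75: left child of 79 (depth 6)
20: right child of 17 (depth 3)
8: left child of 17 (depth 3)
40: right child of 36 (depth 3)
46: left child of 51 (depth 6)
42: right child of 40 (depth 4)

Delete 22 (two children — replace with in-order successor).
After deletion, 89's left child: 86.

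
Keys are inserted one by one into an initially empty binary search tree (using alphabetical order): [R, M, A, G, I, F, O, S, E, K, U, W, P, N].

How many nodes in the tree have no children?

R: root
M: left child of R (depth 1)
A: left child of M (depth 2)
G: right child of A (depth 3)
I: right child of G (depth 4)
F: left child of G (depth 4)
O: right child of M (depth 2)
S: right child of R (depth 1)
E: left child of F (depth 5)
K: right child of I (depth 5)
U: right child of S (depth 2)
W: right child of U (depth 3)
P: right child of O (depth 3)
N: left child of O (depth 3)

Leaves: E, K, N, P, W — 5 in total.

5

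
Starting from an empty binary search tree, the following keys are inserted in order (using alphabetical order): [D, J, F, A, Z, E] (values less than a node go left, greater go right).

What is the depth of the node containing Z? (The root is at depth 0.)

Insert D: tree is empty, so D becomes the root.
Insert J: J > D → go right. Place as right child of D.
Insert F: F > D → go right; F < J → go left. Place as left child of J.
Insert A: A < D → go left. Place as left child of D.
Insert Z: Z > D → go right; Z > J → go right. Place as right child of J.
Insert E: E > D → go right; E < J → go left; E < F → go left. Place as left child of F.

Path to Z: D → J → Z, which is 2 edges.

2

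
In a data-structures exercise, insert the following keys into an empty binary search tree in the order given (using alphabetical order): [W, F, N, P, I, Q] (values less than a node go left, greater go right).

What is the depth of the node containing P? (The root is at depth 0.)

3

W: root
F: left child of W (depth 1)
N: right child of F (depth 2)
P: right child of N (depth 3)
I: left child of N (depth 3)
Q: right child of P (depth 4)

Path to P: W → F → N → P, which is 3 edges.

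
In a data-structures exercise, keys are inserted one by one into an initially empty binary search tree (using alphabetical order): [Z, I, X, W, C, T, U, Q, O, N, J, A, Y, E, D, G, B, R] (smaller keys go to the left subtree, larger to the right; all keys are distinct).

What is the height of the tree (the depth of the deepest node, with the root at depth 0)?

8

Resulting structure (node: left, right):
  Z: L=I, R=–
  I: L=C, R=X
  X: L=W, R=Y
  W: L=T, R=–
  C: L=A, R=E
  T: L=Q, R=U
  U: L=–, R=–
  Q: L=O, R=R
  O: L=N, R=–
  N: L=J, R=–
  J: L=–, R=–
  A: L=–, R=B
  Y: L=–, R=–
  E: L=D, R=G
  D: L=–, R=–
  G: L=–, R=–
  B: L=–, R=–
  R: L=–, R=–

The deepest node is J at depth 8.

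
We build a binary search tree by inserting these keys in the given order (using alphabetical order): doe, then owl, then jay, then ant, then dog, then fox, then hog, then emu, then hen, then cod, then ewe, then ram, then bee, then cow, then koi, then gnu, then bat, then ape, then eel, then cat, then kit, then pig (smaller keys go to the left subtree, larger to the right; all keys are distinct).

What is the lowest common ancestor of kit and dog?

jay

Insert doe: tree is empty, so doe becomes the root.
Insert owl: owl > doe → go right. Place as right child of doe.
Insert jay: jay > doe → go right; jay < owl → go left. Place as left child of owl.
Insert ant: ant < doe → go left. Place as left child of doe.
Insert dog: dog > doe → go right; dog < owl → go left; dog < jay → go left. Place as left child of jay.
Insert fox: fox > doe → go right; fox < owl → go left; fox < jay → go left; fox > dog → go right. Place as right child of dog.
Insert hog: hog > doe → go right; hog < owl → go left; hog < jay → go left; hog > dog → go right; hog > fox → go right. Place as right child of fox.
Insert emu: emu > doe → go right; emu < owl → go left; emu < jay → go left; emu > dog → go right; emu < fox → go left. Place as left child of fox.
Insert hen: hen > doe → go right; hen < owl → go left; hen < jay → go left; hen > dog → go right; hen > fox → go right; hen < hog → go left. Place as left child of hog.
Insert cod: cod < doe → go left; cod > ant → go right. Place as right child of ant.
Insert ewe: ewe > doe → go right; ewe < owl → go left; ewe < jay → go left; ewe > dog → go right; ewe < fox → go left; ewe > emu → go right. Place as right child of emu.
Insert ram: ram > doe → go right; ram > owl → go right. Place as right child of owl.
Insert bee: bee < doe → go left; bee > ant → go right; bee < cod → go left. Place as left child of cod.
Insert cow: cow < doe → go left; cow > ant → go right; cow > cod → go right. Place as right child of cod.
Insert koi: koi > doe → go right; koi < owl → go left; koi > jay → go right. Place as right child of jay.
Insert gnu: gnu > doe → go right; gnu < owl → go left; gnu < jay → go left; gnu > dog → go right; gnu > fox → go right; gnu < hog → go left; gnu < hen → go left. Place as left child of hen.
Insert bat: bat < doe → go left; bat > ant → go right; bat < cod → go left; bat < bee → go left. Place as left child of bee.
Insert ape: ape < doe → go left; ape > ant → go right; ape < cod → go left; ape < bee → go left; ape < bat → go left. Place as left child of bat.
Insert eel: eel > doe → go right; eel < owl → go left; eel < jay → go left; eel > dog → go right; eel < fox → go left; eel < emu → go left. Place as left child of emu.
Insert cat: cat < doe → go left; cat > ant → go right; cat < cod → go left; cat > bee → go right. Place as right child of bee.
Insert kit: kit > doe → go right; kit < owl → go left; kit > jay → go right; kit < koi → go left. Place as left child of koi.
Insert pig: pig > doe → go right; pig > owl → go right; pig < ram → go left. Place as left child of ram.

Path to kit: doe → owl → jay → koi → kit
Path to dog: doe → owl → jay → dog
The paths share a prefix ending at jay, then split left and right.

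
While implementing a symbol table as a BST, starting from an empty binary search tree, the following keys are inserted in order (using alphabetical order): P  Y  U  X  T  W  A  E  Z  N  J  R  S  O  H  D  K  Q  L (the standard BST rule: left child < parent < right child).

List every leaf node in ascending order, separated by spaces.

Resulting structure (node: left, right):
  P: L=A, R=Y
  Y: L=U, R=Z
  U: L=T, R=X
  X: L=W, R=–
  T: L=R, R=–
  W: L=–, R=–
  A: L=–, R=E
  E: L=D, R=N
  Z: L=–, R=–
  N: L=J, R=O
  J: L=H, R=K
  R: L=Q, R=S
  S: L=–, R=–
  O: L=–, R=–
  H: L=–, R=–
  D: L=–, R=–
  K: L=–, R=L
  Q: L=–, R=–
  L: L=–, R=–

D H L O Q S W Z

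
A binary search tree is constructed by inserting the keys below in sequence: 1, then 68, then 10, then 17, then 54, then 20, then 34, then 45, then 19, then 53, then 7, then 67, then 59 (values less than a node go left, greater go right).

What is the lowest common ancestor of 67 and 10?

10

1: root
68: right child of 1 (depth 1)
10: left child of 68 (depth 2)
17: right child of 10 (depth 3)
54: right child of 17 (depth 4)
20: left child of 54 (depth 5)
34: right child of 20 (depth 6)
45: right child of 34 (depth 7)
19: left child of 20 (depth 6)
53: right child of 45 (depth 8)
7: left child of 10 (depth 3)
67: right child of 54 (depth 5)
59: left child of 67 (depth 6)

Path to 67: 1 → 68 → 10 → 17 → 54 → 67
Path to 10: 1 → 68 → 10
10 lies on both paths and is an ancestor of the other node.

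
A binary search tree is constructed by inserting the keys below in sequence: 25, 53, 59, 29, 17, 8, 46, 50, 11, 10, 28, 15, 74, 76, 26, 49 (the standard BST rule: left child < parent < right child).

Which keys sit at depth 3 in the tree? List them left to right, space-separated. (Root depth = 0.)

11 28 46 74

Insert 25: tree is empty, so 25 becomes the root.
Insert 53: 53 > 25 → go right. Place as right child of 25.
Insert 59: 59 > 25 → go right; 59 > 53 → go right. Place as right child of 53.
Insert 29: 29 > 25 → go right; 29 < 53 → go left. Place as left child of 53.
Insert 17: 17 < 25 → go left. Place as left child of 25.
Insert 8: 8 < 25 → go left; 8 < 17 → go left. Place as left child of 17.
Insert 46: 46 > 25 → go right; 46 < 53 → go left; 46 > 29 → go right. Place as right child of 29.
Insert 50: 50 > 25 → go right; 50 < 53 → go left; 50 > 29 → go right; 50 > 46 → go right. Place as right child of 46.
Insert 11: 11 < 25 → go left; 11 < 17 → go left; 11 > 8 → go right. Place as right child of 8.
Insert 10: 10 < 25 → go left; 10 < 17 → go left; 10 > 8 → go right; 10 < 11 → go left. Place as left child of 11.
Insert 28: 28 > 25 → go right; 28 < 53 → go left; 28 < 29 → go left. Place as left child of 29.
Insert 15: 15 < 25 → go left; 15 < 17 → go left; 15 > 8 → go right; 15 > 11 → go right. Place as right child of 11.
Insert 74: 74 > 25 → go right; 74 > 53 → go right; 74 > 59 → go right. Place as right child of 59.
Insert 76: 76 > 25 → go right; 76 > 53 → go right; 76 > 59 → go right; 76 > 74 → go right. Place as right child of 74.
Insert 26: 26 > 25 → go right; 26 < 53 → go left; 26 < 29 → go left; 26 < 28 → go left. Place as left child of 28.
Insert 49: 49 > 25 → go right; 49 < 53 → go left; 49 > 29 → go right; 49 > 46 → go right; 49 < 50 → go left. Place as left child of 50.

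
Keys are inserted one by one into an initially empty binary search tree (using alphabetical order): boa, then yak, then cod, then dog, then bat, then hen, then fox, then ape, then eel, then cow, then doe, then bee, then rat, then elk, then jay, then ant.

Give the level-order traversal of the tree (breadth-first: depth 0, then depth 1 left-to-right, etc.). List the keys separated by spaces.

boa bat yak ape bee cod ant dog cow hen doe fox rat eel jay elk

Insert boa: tree is empty, so boa becomes the root.
Insert yak: yak > boa → go right. Place as right child of boa.
Insert cod: cod > boa → go right; cod < yak → go left. Place as left child of yak.
Insert dog: dog > boa → go right; dog < yak → go left; dog > cod → go right. Place as right child of cod.
Insert bat: bat < boa → go left. Place as left child of boa.
Insert hen: hen > boa → go right; hen < yak → go left; hen > cod → go right; hen > dog → go right. Place as right child of dog.
Insert fox: fox > boa → go right; fox < yak → go left; fox > cod → go right; fox > dog → go right; fox < hen → go left. Place as left child of hen.
Insert ape: ape < boa → go left; ape < bat → go left. Place as left child of bat.
Insert eel: eel > boa → go right; eel < yak → go left; eel > cod → go right; eel > dog → go right; eel < hen → go left; eel < fox → go left. Place as left child of fox.
Insert cow: cow > boa → go right; cow < yak → go left; cow > cod → go right; cow < dog → go left. Place as left child of dog.
Insert doe: doe > boa → go right; doe < yak → go left; doe > cod → go right; doe < dog → go left; doe > cow → go right. Place as right child of cow.
Insert bee: bee < boa → go left; bee > bat → go right. Place as right child of bat.
Insert rat: rat > boa → go right; rat < yak → go left; rat > cod → go right; rat > dog → go right; rat > hen → go right. Place as right child of hen.
Insert elk: elk > boa → go right; elk < yak → go left; elk > cod → go right; elk > dog → go right; elk < hen → go left; elk < fox → go left; elk > eel → go right. Place as right child of eel.
Insert jay: jay > boa → go right; jay < yak → go left; jay > cod → go right; jay > dog → go right; jay > hen → go right; jay < rat → go left. Place as left child of rat.
Insert ant: ant < boa → go left; ant < bat → go left; ant < ape → go left. Place as left child of ape.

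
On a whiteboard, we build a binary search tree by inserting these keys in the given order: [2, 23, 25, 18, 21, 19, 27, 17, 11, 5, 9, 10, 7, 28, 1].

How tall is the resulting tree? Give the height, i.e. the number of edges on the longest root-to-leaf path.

7

Insert 2: tree is empty, so 2 becomes the root.
Insert 23: 23 > 2 → go right. Place as right child of 2.
Insert 25: 25 > 2 → go right; 25 > 23 → go right. Place as right child of 23.
Insert 18: 18 > 2 → go right; 18 < 23 → go left. Place as left child of 23.
Insert 21: 21 > 2 → go right; 21 < 23 → go left; 21 > 18 → go right. Place as right child of 18.
Insert 19: 19 > 2 → go right; 19 < 23 → go left; 19 > 18 → go right; 19 < 21 → go left. Place as left child of 21.
Insert 27: 27 > 2 → go right; 27 > 23 → go right; 27 > 25 → go right. Place as right child of 25.
Insert 17: 17 > 2 → go right; 17 < 23 → go left; 17 < 18 → go left. Place as left child of 18.
Insert 11: 11 > 2 → go right; 11 < 23 → go left; 11 < 18 → go left; 11 < 17 → go left. Place as left child of 17.
Insert 5: 5 > 2 → go right; 5 < 23 → go left; 5 < 18 → go left; 5 < 17 → go left; 5 < 11 → go left. Place as left child of 11.
Insert 9: 9 > 2 → go right; 9 < 23 → go left; 9 < 18 → go left; 9 < 17 → go left; 9 < 11 → go left; 9 > 5 → go right. Place as right child of 5.
Insert 10: 10 > 2 → go right; 10 < 23 → go left; 10 < 18 → go left; 10 < 17 → go left; 10 < 11 → go left; 10 > 5 → go right; 10 > 9 → go right. Place as right child of 9.
Insert 7: 7 > 2 → go right; 7 < 23 → go left; 7 < 18 → go left; 7 < 17 → go left; 7 < 11 → go left; 7 > 5 → go right; 7 < 9 → go left. Place as left child of 9.
Insert 28: 28 > 2 → go right; 28 > 23 → go right; 28 > 25 → go right; 28 > 27 → go right. Place as right child of 27.
Insert 1: 1 < 2 → go left. Place as left child of 2.

The deepest node is 10 at depth 7.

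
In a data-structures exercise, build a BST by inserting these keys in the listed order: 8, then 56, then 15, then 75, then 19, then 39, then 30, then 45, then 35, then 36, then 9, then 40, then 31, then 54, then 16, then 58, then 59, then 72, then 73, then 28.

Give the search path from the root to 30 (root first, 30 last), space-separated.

8 56 15 19 39 30

Insert 8: tree is empty, so 8 becomes the root.
Insert 56: 56 > 8 → go right. Place as right child of 8.
Insert 15: 15 > 8 → go right; 15 < 56 → go left. Place as left child of 56.
Insert 75: 75 > 8 → go right; 75 > 56 → go right. Place as right child of 56.
Insert 19: 19 > 8 → go right; 19 < 56 → go left; 19 > 15 → go right. Place as right child of 15.
Insert 39: 39 > 8 → go right; 39 < 56 → go left; 39 > 15 → go right; 39 > 19 → go right. Place as right child of 19.
Insert 30: 30 > 8 → go right; 30 < 56 → go left; 30 > 15 → go right; 30 > 19 → go right; 30 < 39 → go left. Place as left child of 39.
Insert 45: 45 > 8 → go right; 45 < 56 → go left; 45 > 15 → go right; 45 > 19 → go right; 45 > 39 → go right. Place as right child of 39.
Insert 35: 35 > 8 → go right; 35 < 56 → go left; 35 > 15 → go right; 35 > 19 → go right; 35 < 39 → go left; 35 > 30 → go right. Place as right child of 30.
Insert 36: 36 > 8 → go right; 36 < 56 → go left; 36 > 15 → go right; 36 > 19 → go right; 36 < 39 → go left; 36 > 30 → go right; 36 > 35 → go right. Place as right child of 35.
Insert 9: 9 > 8 → go right; 9 < 56 → go left; 9 < 15 → go left. Place as left child of 15.
Insert 40: 40 > 8 → go right; 40 < 56 → go left; 40 > 15 → go right; 40 > 19 → go right; 40 > 39 → go right; 40 < 45 → go left. Place as left child of 45.
Insert 31: 31 > 8 → go right; 31 < 56 → go left; 31 > 15 → go right; 31 > 19 → go right; 31 < 39 → go left; 31 > 30 → go right; 31 < 35 → go left. Place as left child of 35.
Insert 54: 54 > 8 → go right; 54 < 56 → go left; 54 > 15 → go right; 54 > 19 → go right; 54 > 39 → go right; 54 > 45 → go right. Place as right child of 45.
Insert 16: 16 > 8 → go right; 16 < 56 → go left; 16 > 15 → go right; 16 < 19 → go left. Place as left child of 19.
Insert 58: 58 > 8 → go right; 58 > 56 → go right; 58 < 75 → go left. Place as left child of 75.
Insert 59: 59 > 8 → go right; 59 > 56 → go right; 59 < 75 → go left; 59 > 58 → go right. Place as right child of 58.
Insert 72: 72 > 8 → go right; 72 > 56 → go right; 72 < 75 → go left; 72 > 58 → go right; 72 > 59 → go right. Place as right child of 59.
Insert 73: 73 > 8 → go right; 73 > 56 → go right; 73 < 75 → go left; 73 > 58 → go right; 73 > 59 → go right; 73 > 72 → go right. Place as right child of 72.
Insert 28: 28 > 8 → go right; 28 < 56 → go left; 28 > 15 → go right; 28 > 19 → go right; 28 < 39 → go left; 28 < 30 → go left. Place as left child of 30.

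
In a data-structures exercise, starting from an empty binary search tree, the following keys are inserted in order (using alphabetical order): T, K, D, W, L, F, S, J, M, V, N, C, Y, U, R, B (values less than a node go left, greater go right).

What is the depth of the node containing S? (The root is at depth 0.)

T: root
K: left child of T (depth 1)
D: left child of K (depth 2)
W: right child of T (depth 1)
L: right child of K (depth 2)
F: right child of D (depth 3)
S: right child of L (depth 3)
J: right child of F (depth 4)
M: left child of S (depth 4)
V: left child of W (depth 2)
N: right child of M (depth 5)
C: left child of D (depth 3)
Y: right child of W (depth 2)
U: left child of V (depth 3)
R: right child of N (depth 6)
B: left child of C (depth 4)

Path to S: T → K → L → S, which is 3 edges.

3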